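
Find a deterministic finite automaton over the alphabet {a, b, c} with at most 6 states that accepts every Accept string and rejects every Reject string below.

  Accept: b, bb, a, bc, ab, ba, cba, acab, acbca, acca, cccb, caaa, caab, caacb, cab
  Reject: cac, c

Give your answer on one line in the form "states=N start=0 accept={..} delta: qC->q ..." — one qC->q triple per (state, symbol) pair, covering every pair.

Grow the machine one transition at a time. Run the examples from 0; the earliest place one falls off (shortest prefix, ties alphabetical) gets sent to the lowest-numbered state that keeps every Accept/Reject pair distinguishable — a pair clashes when both reach the same state with identical unread suffix — and to a fresh state only if none does.
a: 0a undefined. 0a->0: ok.
b: 0b undefined. 0b->0: no, bc/c meet in 0 with "c" left. Open state 1: 0b->1.
c: 0c undefined. 0c->0: no, a/cac meet in 0. 0c->1: no, b/c meet in 1. Open state 2: 0c->2.
ba: 1a undefined. 1a->0: ok.
bb: 1b undefined. 1b->0: ok.
bc: 1c undefined. 1c->0: ok.
ca: 2a undefined. 2a->0: ok.
cb: 2b undefined. 2b->0: ok.
cc: 2c undefined. 2c->0: ok.
All examples now run through 3 states with every (state, symbol) defined. Accept strings end in {0,1}, Reject strings end in {2}; accept={0,1}.

states=3 start=0 accept={0,1} delta: 0a->0 0b->1 0c->2 1a->0 1b->0 1c->0 2a->0 2b->0 2c->0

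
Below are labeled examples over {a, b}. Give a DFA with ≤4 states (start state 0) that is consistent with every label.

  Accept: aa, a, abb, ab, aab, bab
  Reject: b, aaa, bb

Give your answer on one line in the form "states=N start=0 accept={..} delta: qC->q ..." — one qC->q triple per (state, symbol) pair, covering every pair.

states=3 start=0 accept={1,2} delta: 0a->1 0b->0 1a->2 1b->1 2a->0 2b->1

State merging on the prefix tree: take the shortest (then alphabetical) example prefix whose next move is undefined and point that move at state 0, else 1, else 2, ...; a target is out if some Accept/Reject pair would then sit in one state with the same input left (inseparable). If every existing state is out, open a new one.
a: 0a undefined. 0a->0: no, aa/aaa meet in 0. Open state 1: 0a->1.
b: 0b undefined. 0b->0: ok.
aa: 1a undefined. 1a->0: no, aa/b meet in 0. 1a->1: no, aa/aaa meet in 1. Open state 2: 1a->2.
ab: 1b undefined. 1b->0: no, abb/b meet in 0. 1b->1: ok.
aaa: 2a undefined. 2a->0: ok.
aab: 2b undefined. 2b->0: no, aab/b meet in 0. 2b->1: ok.
All examples now run through 3 states with every (state, symbol) defined. Accept strings end in {1,2}, Reject strings end in {0}; accept={1,2}.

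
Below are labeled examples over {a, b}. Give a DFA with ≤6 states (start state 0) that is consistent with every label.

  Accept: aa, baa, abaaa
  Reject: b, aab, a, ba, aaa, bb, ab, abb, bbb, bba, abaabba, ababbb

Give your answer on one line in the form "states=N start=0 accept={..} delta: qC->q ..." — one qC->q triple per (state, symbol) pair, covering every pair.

Fold the examples into a partial DFA from state 0: repeatedly fix the first undefined (state, symbol) met by the shortest-then-alphabetical prefix, trying targets in increasing order and rejecting any under which an Accept and a Reject string meet in one state with the same remainder; add a state when all current targets are rejected. Accepting states are where Accept strings end.
a: 0a undefined. 0a->0: no, aa/a meet in 0. Open state 1: 0a->1.
b: 0b undefined. 0b->0: ok.
aa: 1a undefined. 1a->0: no, aa/b meet in 0. 1a->1: no, aa/a meet in 1. Open state 2: 1a->2.
ab: 1b undefined. 1b->0: no, abaaa/aaa meet in 2 with "a" left. 1b->1: ok.
aaa: 2a undefined. 2a->0: no, abaaa/a meet in 1. 2a->1: no, aa/abaabba meet in 2. 2a->2: no, aa/aaa meet in 2. Open state 3: 2a->3.
aab: 2b undefined. 2b->0: ok.
abaaa: 3a undefined. 3a->0: no, abaaa/b meet in 0. 3a->1: no, abaaa/a meet in 1. 3a->2: ok.
abaab: 3b undefined. 3b->0: ok.
All examples now run through 4 states with every (state, symbol) defined. Accept strings end in {2}, Reject strings end in {0,1,3}; accept={2}.

states=4 start=0 accept={2} delta: 0a->1 0b->0 1a->2 1b->1 2a->3 2b->0 3a->2 3b->0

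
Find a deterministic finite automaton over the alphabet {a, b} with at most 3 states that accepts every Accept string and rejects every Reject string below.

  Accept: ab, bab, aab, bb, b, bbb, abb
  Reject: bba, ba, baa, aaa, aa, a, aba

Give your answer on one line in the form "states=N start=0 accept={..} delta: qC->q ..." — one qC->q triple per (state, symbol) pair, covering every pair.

Grow the machine one transition at a time. Run the examples from 0; the earliest place one falls off (shortest prefix, ties alphabetical) gets sent to the lowest-numbered state that keeps every Accept/Reject pair distinguishable — a pair clashes when both reach the same state with identical unread suffix — and to a fresh state only if none does.
a: 0a undefined. 0a->0: ok.
b: 0b undefined. 0b->0: no, ab/bba meet in 0. Open state 1: 0b->1.
ba: 1a undefined. 1a->0: ok.
bb: 1b undefined. 1b->0: no, bb/bba meet in 0. 1b->1: ok.
All examples now run through 2 states with every (state, symbol) defined. Accept strings end in {1}, Reject strings end in {0}; accept={1}.

states=2 start=0 accept={1} delta: 0a->0 0b->1 1a->0 1b->1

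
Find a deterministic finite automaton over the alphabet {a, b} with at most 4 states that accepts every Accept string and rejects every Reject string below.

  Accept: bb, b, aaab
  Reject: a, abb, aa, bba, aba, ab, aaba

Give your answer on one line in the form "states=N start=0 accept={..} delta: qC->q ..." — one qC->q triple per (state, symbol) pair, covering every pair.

states=3 start=0 accept={0} delta: 0a->1 0b->0 1a->2 1b->1 2a->0 2b->0

Grow the machine one transition at a time. Run the examples from 0; the earliest place one falls off (shortest prefix, ties alphabetical) gets sent to the lowest-numbered state that keeps every Accept/Reject pair distinguishable — a pair clashes when both reach the same state with identical unread suffix — and to a fresh state only if none does.
a: 0a undefined. 0a->0: no, bb/abb meet in 0 with "bb" left. Open state 1: 0a->1.
b: 0b undefined. 0b->0: ok.
aa: 1a undefined. 1a->0: no, bb/aa meet in 0. 1a->1: no, aaab/ab meet in 1 with "b" left. Open state 2: 1a->2.
ab: 1b undefined. 1b->0: no, bb/abb meet in 0. 1b->1: ok.
aaa: 2a undefined. 2a->0: ok.
aab: 2b undefined. 2b->0: ok.
All examples now run through 3 states with every (state, symbol) defined. Accept strings end in {0}, Reject strings end in {1,2}; accept={0}.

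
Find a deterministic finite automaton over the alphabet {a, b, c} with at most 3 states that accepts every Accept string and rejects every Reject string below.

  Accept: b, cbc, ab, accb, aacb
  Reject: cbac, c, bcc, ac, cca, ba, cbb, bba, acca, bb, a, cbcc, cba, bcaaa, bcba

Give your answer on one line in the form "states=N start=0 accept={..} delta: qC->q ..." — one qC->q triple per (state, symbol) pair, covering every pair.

Grow the machine one transition at a time. Run the examples from 0; the earliest place one falls off (shortest prefix, ties alphabetical) gets sent to the lowest-numbered state that keeps every Accept/Reject pair distinguishable — a pair clashes when both reach the same state with identical unread suffix — and to a fresh state only if none does.
a: 0a undefined. 0a->0: ok.
b: 0b undefined. 0b->0: no, b/ba meet in 0. Open state 1: 0b->1.
c: 0c undefined. 0c->0: ok.
ba: 1a undefined. 1a->0: ok.
bb: 1b undefined. 1b->0: ok.
bc: 1c undefined. 1c->0: no, cbc/cbac meet in 0. 1c->1: no, b/bcc meet in 1. Open state 2: 1c->2.
bca: 2a undefined. 2a->0: ok.
bcb: 2b undefined. 2b->0: ok.
bcc: 2c undefined. 2c->0: ok.
All examples now run through 3 states with every (state, symbol) defined. Accept strings end in {1,2}, Reject strings end in {0}; accept={1,2}.

states=3 start=0 accept={1,2} delta: 0a->0 0b->1 0c->0 1a->0 1b->0 1c->2 2a->0 2b->0 2c->0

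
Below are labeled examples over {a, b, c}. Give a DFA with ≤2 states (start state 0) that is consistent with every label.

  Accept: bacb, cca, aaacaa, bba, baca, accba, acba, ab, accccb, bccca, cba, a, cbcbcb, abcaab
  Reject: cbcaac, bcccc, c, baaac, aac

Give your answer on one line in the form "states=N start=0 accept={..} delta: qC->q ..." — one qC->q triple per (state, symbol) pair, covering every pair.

Fold the examples into a partial DFA from state 0: repeatedly fix the first undefined (state, symbol) met by the shortest-then-alphabetical prefix, trying targets in increasing order and rejecting any under which an Accept and a Reject string meet in one state with the same remainder; add a state when all current targets are rejected. Accepting states are where Accept strings end.
a: 0a undefined. 0a->0: ok.
b: 0b undefined. 0b->0: ok.
c: 0c undefined. 0c->0: no, bacb/cbcaac meet in 0. Open state 1: 0c->1.
cb: 1b undefined. 1b->0: ok.
cc: 1c undefined. 1c->0: no, bacb/bcccc meet in 0. 1c->1: ok.
cca: 1a undefined. 1a->0: ok.
All examples now run through 2 states with every (state, symbol) defined. Accept strings end in {0}, Reject strings end in {1}; accept={0}.

states=2 start=0 accept={0} delta: 0a->0 0b->0 0c->1 1a->0 1b->0 1c->1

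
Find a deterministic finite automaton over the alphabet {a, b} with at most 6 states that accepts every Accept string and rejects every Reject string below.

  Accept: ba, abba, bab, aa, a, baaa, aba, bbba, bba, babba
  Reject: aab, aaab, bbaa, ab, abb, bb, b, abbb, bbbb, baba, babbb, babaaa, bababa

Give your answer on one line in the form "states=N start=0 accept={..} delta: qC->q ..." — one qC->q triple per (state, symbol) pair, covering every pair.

states=5 start=0 accept={0,2,3} delta: 0a->0 0b->1 1a->2 1b->1 2a->1 2b->3 3a->4 3b->0 4a->2 4b->2

Fold the examples into a partial DFA from state 0: repeatedly fix the first undefined (state, symbol) met by the shortest-then-alphabetical prefix, trying targets in increasing order and rejecting any under which an Accept and a Reject string meet in one state with the same remainder; add a state when all current targets are rejected. Accepting states are where Accept strings end.
a: 0a undefined. 0a->0: ok.
b: 0b undefined. 0b->0: no, ba/aab meet in 0. Open state 1: 0b->1.
ba: 1a undefined. 1a->0: no, ba/baba meet in 0. 1a->1: no, ba/aab meet in 1. Open state 2: 1a->2.
bb: 1b undefined. 1b->0: no, abba/bbaa meet in 0. 1b->1: ok.
baa: 2a undefined. 2a->0: no, aa/bbaa meet in 0. 2a->1: ok.
bab: 2b undefined. 2b->0: no, ba/bababa meet in 2. 2b->1: no, ba/baba meet in 2. 2b->2: no, ba/babbb meet in 2. Open state 3: 2b->3.
baba: 3a undefined. 3a->0: no, ba/bababa meet in 2. 3a->1: no, ba/bababa meet in 2. 3a->2: no, ba/baba meet in 2. 3a->3: no, bab/baba meet in 3. Open state 4: 3a->4.
babb: 3b undefined. 3b->0: ok.
babaa: 4a undefined. 4a->0: no, aa/babaaa meet in 0. 4a->1: no, ba/babaaa meet in 2. 4a->2: ok.
babab: 4b undefined. 4b->0: no, aa/bababa meet in 0. 4b->1: no, ba/bababa meet in 2. 4b->2: ok.
All examples now run through 5 states with every (state, symbol) defined. Accept strings end in {0,2,3}, Reject strings end in {1,4}; accept={0,2,3}.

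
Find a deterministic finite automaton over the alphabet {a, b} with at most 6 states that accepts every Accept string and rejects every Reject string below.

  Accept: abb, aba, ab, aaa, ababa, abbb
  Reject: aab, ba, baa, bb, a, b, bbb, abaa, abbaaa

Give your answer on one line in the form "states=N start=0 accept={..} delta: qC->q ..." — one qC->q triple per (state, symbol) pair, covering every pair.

State merging on the prefix tree: take the shortest (then alphabetical) example prefix whose next move is undefined and point that move at state 0, else 1, else 2, ...; a target is out if some Accept/Reject pair would then sit in one state with the same input left (inseparable). If every existing state is out, open a new one.
a: 0a undefined. 0a->0: no, abb/bb meet in 0 with "bb" left. Open state 1: 0a->1.
b: 0b undefined. 0b->0: ok.
aa: 1a undefined. 1a->0: no, aaa/ba meet in 1. 1a->1: no, ab/aab meet in 1 with "b" left. Open state 2: 1a->2.
ab: 1b undefined. 1b->0: no, abb/bb meet in 0. 1b->1: no, abb/ba meet in 1. 1b->2: no, abb/aab meet in 2 with "b" left. Open state 3: 1b->3.
aaa: 2a undefined. 2a->0: no, aaa/bb meet in 0. 2a->1: no, aaa/ba meet in 1. 2a->2: no, aaa/baa meet in 2. 2a->3: ok.
aab: 2b undefined. 2b->0: ok.
aba: 3a undefined. 3a->0: no, aba/aab meet in 0. 3a->1: no, aba/ba meet in 1. 3a->2: no, aba/baa meet in 2. 3a->3: no, aba/abaa meet in 3. Open state 4: 3a->4.
abb: 3b undefined. 3b->0: no, abb/aab meet in 0. 3b->1: no, abb/ba meet in 1. 3b->2: no, abb/baa meet in 2. 3b->3: ok.
abaa: 4a undefined. 4a->0: ok.
abab: 4b undefined. 4b->0: no, ababa/ba meet in 1. 4b->1: no, ababa/baa meet in 2. 4b->2: ok.
All examples now run through 5 states with every (state, symbol) defined. Accept strings end in {3,4}, Reject strings end in {0,1,2}; accept={3,4}.

states=5 start=0 accept={3,4} delta: 0a->1 0b->0 1a->2 1b->3 2a->3 2b->0 3a->4 3b->3 4a->0 4b->2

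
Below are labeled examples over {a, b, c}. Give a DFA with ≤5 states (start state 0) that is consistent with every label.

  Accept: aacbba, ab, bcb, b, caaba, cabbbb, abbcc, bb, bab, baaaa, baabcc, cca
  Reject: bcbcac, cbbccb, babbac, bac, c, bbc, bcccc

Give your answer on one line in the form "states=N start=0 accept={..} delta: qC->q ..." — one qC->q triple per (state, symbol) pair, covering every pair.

State merging on the prefix tree: take the shortest (then alphabetical) example prefix whose next move is undefined and point that move at state 0, else 1, else 2, ...; a target is out if some Accept/Reject pair would then sit in one state with the same input left (inseparable). If every existing state is out, open a new one.
a: 0a undefined. 0a->0: ok.
b: 0b undefined. 0b->0: ok.
c: 0c undefined. 0c->0: no, aacbba/bcbcac meet in 0. Open state 1: 0c->1.
ca: 1a undefined. 1a->0: ok.
cb: 1b undefined. 1b->0: ok.
cc: 1c undefined. 1c->0: no, aacbba/cbbccb meet in 0. 1c->1: no, aacbba/cbbccb meet in 0. Open state 2: 1c->2.
cca: 2a undefined. 2a->0: ok.
bccc: 2c undefined. 2c->0: ok.
cbbccb: 2b undefined. 2b->0: no, aacbba/cbbccb meet in 0. 2b->1: ok.
All examples now run through 3 states with every (state, symbol) defined. Accept strings end in {0,2}, Reject strings end in {1}; accept={0,2}.

states=3 start=0 accept={0,2} delta: 0a->0 0b->0 0c->1 1a->0 1b->0 1c->2 2a->0 2b->1 2c->0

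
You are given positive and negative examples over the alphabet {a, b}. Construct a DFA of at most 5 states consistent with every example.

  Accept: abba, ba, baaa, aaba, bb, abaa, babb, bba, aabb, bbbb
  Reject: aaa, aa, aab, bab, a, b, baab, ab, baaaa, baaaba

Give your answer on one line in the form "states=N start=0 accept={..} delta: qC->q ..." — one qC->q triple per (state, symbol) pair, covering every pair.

Fold the examples into a partial DFA from state 0: repeatedly fix the first undefined (state, symbol) met by the shortest-then-alphabetical prefix, trying targets in increasing order and rejecting any under which an Accept and a Reject string meet in one state with the same remainder; add a state when all current targets are rejected. Accepting states are where Accept strings end.
a: 0a undefined. 0a->0: ok.
b: 0b undefined. 0b->0: no, abba/aaa meet in 0. Open state 1: 0b->1.
ba: 1a undefined. 1a->0: no, ba/aaa meet in 0. 1a->1: no, abba/baaaba meet in 1 with "ba" left. Open state 2: 1a->2.
bb: 1b undefined. 1b->0: no, abba/aaa meet in 0. 1b->1: no, bb/aab meet in 1. 1b->2: ok.
baa: 2a undefined. 2a->0: no, abba/aaa meet in 0. 2a->1: no, abba/aab meet in 1. 2a->2: no, abba/baaaa meet in 2. Open state 3: 2a->3.
bab: 2b undefined. 2b->0: no, babb/aab meet in 1. 2b->1: ok.
baaa: 3a undefined. 3a->0: no, ba/baaaba meet in 2. 3a->1: no, abba/baaaba meet in 3. 3a->2: no, abba/baaaa meet in 3. 3a->3: no, abba/baaaa meet in 3. Open state 4: 3a->4.
baab: 3b undefined. 3b->0: ok.
baaaa: 4a undefined. 4a->0: ok.
baaab: 4b undefined. 4b->0: ok.
All examples now run through 5 states with every (state, symbol) defined. Accept strings end in {2,3,4}, Reject strings end in {0,1}; accept={2,3,4}.

states=5 start=0 accept={2,3,4} delta: 0a->0 0b->1 1a->2 1b->2 2a->3 2b->1 3a->4 3b->0 4a->0 4b->0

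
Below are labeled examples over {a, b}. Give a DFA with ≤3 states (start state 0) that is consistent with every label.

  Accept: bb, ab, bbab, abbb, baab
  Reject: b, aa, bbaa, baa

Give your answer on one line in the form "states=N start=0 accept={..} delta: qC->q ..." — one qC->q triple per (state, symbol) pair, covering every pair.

State merging on the prefix tree: take the shortest (then alphabetical) example prefix whose next move is undefined and point that move at state 0, else 1, else 2, ...; a target is out if some Accept/Reject pair would then sit in one state with the same input left (inseparable). If every existing state is out, open a new one.
a: 0a undefined. 0a->0: no, ab/b meet in 0 with "b" left. Open state 1: 0a->1.
b: 0b undefined. 0b->0: no, bb/b meet in 0. 0b->1: ok.
aa: 1a undefined. 1a->0: ok.
ab: 1b undefined. 1b->0: no, bb/aa meet in 0. 1b->1: no, bb/b meet in 1. Open state 2: 1b->2.
abb: 2b undefined. 2b->0: no, abbb/b meet in 1. 2b->1: ok.
bba: 2a undefined. 2a->0: no, bbab/b meet in 1. 2a->1: ok.
All examples now run through 3 states with every (state, symbol) defined. Accept strings end in {2}, Reject strings end in {0,1}; accept={2}.

states=3 start=0 accept={2} delta: 0a->1 0b->1 1a->0 1b->2 2a->1 2b->1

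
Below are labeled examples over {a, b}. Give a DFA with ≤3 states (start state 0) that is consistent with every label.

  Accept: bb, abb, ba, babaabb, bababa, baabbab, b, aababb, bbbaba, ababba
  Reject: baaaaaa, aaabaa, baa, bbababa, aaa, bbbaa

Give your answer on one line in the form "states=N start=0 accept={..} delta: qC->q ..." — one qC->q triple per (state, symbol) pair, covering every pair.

Grow the machine one transition at a time. Run the examples from 0; the earliest place one falls off (shortest prefix, ties alphabetical) gets sent to the lowest-numbered state that keeps every Accept/Reject pair distinguishable — a pair clashes when both reach the same state with identical unread suffix — and to a fresh state only if none does.
a: 0a undefined. 0a->0: ok.
b: 0b undefined. 0b->0: no, bb/baaaaaa meet in 0. Open state 1: 0b->1.
ba: 1a undefined. 1a->0: no, ba/baaaaaa meet in 0. 1a->1: no, ba/baaaaaa meet in 1. Open state 2: 1a->2.
bb: 1b undefined. 1b->0: no, bb/aaa meet in 0. 1b->1: no, bababa/bbababa meet in 2 with "baba" left. 1b->2: ok.
baa: 2a undefined. 2a->0: ok.
bab: 2b undefined. 2b->0: ok.
All examples now run through 3 states with every (state, symbol) defined. Accept strings end in {1,2}, Reject strings end in {0}; accept={1,2}.

states=3 start=0 accept={1,2} delta: 0a->0 0b->1 1a->2 1b->2 2a->0 2b->0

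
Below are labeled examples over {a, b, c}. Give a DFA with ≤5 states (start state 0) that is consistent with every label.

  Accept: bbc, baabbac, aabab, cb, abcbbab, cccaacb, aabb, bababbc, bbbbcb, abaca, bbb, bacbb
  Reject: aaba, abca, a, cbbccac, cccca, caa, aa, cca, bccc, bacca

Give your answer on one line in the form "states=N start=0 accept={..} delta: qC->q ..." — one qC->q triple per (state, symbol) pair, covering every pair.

states=5 start=0 accept={1,3,4} delta: 0a->0 0b->1 0c->0 1a->2 1b->1 1c->3 2a->0 2b->1 2c->4 3a->0 3b->1 3c->0 4a->1 4b->0 4c->0

State merging on the prefix tree: take the shortest (then alphabetical) example prefix whose next move is undefined and point that move at state 0, else 1, else 2, ...; a target is out if some Accept/Reject pair would then sit in one state with the same input left (inseparable). If every existing state is out, open a new one.
a: 0a undefined. 0a->0: ok.
b: 0b undefined. 0b->0: no, aabab/aaba meet in 0. Open state 1: 0b->1.
c: 0c undefined. 0c->0: ok.
ba: 1a undefined. 1a->0: no, abaca/aaba meet in 0. 1a->1: no, cb/aaba meet in 1. Open state 2: 1a->2.
bb: 1b undefined. 1b->0: no, bbc/a meet in 0. 1b->1: ok.
bc: 1c undefined. 1c->0: no, bbc/abca meet in 0. 1c->1: no, bbc/bccc meet in 1. 1c->2: no, bbc/aaba meet in 2. Open state 3: 1c->3.
baa: 2a undefined. 2a->0: ok.
bab: 2b undefined. 2b->0: no, aabab/a meet in 0. 2b->1: ok.
bac: 2c undefined. 2c->0: no, baabbac/a meet in 0. 2c->1: no, abaca/aaba meet in 2. 2c->2: no, baabbac/aaba meet in 2. 2c->3: no, abaca/abca meet in 3 with "a" left. Open state 4: 2c->4.
bcc: 3c undefined. 3c->0: ok.
abca: 3a undefined. 3a->0: ok.
abcb: 3b undefined. 3b->0: no, bbbbcb/abca meet in 0. 3b->1: ok.
bacb: 4b undefined. 4b->0: ok.
bacc: 4c undefined. 4c->0: ok.
abaca: 4a undefined. 4a->0: no, abaca/abca meet in 0. 4a->1: ok.
All examples now run through 5 states with every (state, symbol) defined. Accept strings end in {1,3,4}, Reject strings end in {0,2}; accept={1,3,4}.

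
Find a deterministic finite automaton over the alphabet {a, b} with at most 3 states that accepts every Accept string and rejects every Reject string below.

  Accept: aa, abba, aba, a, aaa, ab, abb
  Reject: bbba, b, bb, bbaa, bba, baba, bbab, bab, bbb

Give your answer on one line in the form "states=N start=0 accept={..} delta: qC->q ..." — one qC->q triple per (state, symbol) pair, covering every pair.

Fold the examples into a partial DFA from state 0: repeatedly fix the first undefined (state, symbol) met by the shortest-then-alphabetical prefix, trying targets in increasing order and rejecting any under which an Accept and a Reject string meet in one state with the same remainder; add a state when all current targets are rejected. Accepting states are where Accept strings end.
a: 0a undefined. 0a->0: no, abba/bba meet in 0 with "bba" left. Open state 1: 0a->1.
b: 0b undefined. 0b->0: no, aa/bbaa meet in 1 with "a" left. 0b->1: no, abba/bbba meet in 1 with "bba" left. Open state 2: 0b->2.
aa: 1a undefined. 1a->0: ok.
ab: 1b undefined. 1b->0: no, abb/b meet in 2. 1b->1: ok.
ba: 2a undefined. 2a->0: no, aa/baba meet in 0. 2a->1: no, aa/baba meet in 0. 2a->2: ok.
bb: 2b undefined. 2b->0: no, aa/bb meet in 0. 2b->1: no, aa/bbba meet in 0. 2b->2: ok.
All examples now run through 3 states with every (state, symbol) defined. Accept strings end in {0,1}, Reject strings end in {2}; accept={0,1}.

states=3 start=0 accept={0,1} delta: 0a->1 0b->2 1a->0 1b->1 2a->2 2b->2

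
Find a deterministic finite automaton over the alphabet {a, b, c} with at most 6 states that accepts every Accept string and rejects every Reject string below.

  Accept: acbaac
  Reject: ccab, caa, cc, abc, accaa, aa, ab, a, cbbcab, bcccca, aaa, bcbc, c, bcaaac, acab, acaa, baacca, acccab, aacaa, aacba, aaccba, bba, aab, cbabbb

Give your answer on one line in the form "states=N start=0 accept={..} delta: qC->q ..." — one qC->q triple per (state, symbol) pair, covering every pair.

Fold the examples into a partial DFA from state 0: repeatedly fix the first undefined (state, symbol) met by the shortest-then-alphabetical prefix, trying targets in increasing order and rejecting any under which an Accept and a Reject string meet in one state with the same remainder; add a state when all current targets are rejected. Accepting states are where Accept strings end.
a: 0a undefined. 0a->0: ok.
b: 0b undefined. 0b->0: ok.
c: 0c undefined. 0c->0: no, acbaac/ccab meet in 0. Open state 1: 0c->1.
ca: 1a undefined. 1a->0: ok.
cb: 1b undefined. 1b->0: no, acbaac/abc meet in 1. 1b->1: no, acbaac/abc meet in 1. Open state 2: 1b->2.
cc: 1c undefined. 1c->0: ok.
cba: 2a undefined. 2a->0: no, acbaac/abc meet in 1. 2a->1: no, acbaac/abc meet in 1. 2a->2: no, acbaac/bcbc meet in 2 with "c" left. Open state 3: 2a->3.
cbb: 2b undefined. 2b->0: ok.
bcbc: 2c undefined. 2c->0: ok.
cbab: 3b undefined. 3b->0: ok.
acbaa: 3a undefined. 3a->0: no, acbaac/abc meet in 1. 3a->1: no, acbaac/ccab meet in 0. 3a->2: no, acbaac/ccab meet in 0. 3a->3: ok.
acbaac: 3c undefined. 3c->0: no, acbaac/ccab meet in 0. 3c->1: no, acbaac/abc meet in 1. 3c->2: ok.
All examples now run through 4 states with every (state, symbol) defined. Accept strings end in {2}, Reject strings end in {0,1,3}; accept={2}.

states=4 start=0 accept={2} delta: 0a->0 0b->0 0c->1 1a->0 1b->2 1c->0 2a->3 2b->0 2c->0 3a->3 3b->0 3c->2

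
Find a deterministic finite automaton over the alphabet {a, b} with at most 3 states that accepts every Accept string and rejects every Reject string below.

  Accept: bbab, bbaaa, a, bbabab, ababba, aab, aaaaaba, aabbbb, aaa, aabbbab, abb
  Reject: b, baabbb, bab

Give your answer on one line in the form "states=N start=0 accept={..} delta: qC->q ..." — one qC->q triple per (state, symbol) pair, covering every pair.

Grow the machine one transition at a time. Run the examples from 0; the earliest place one falls off (shortest prefix, ties alphabetical) gets sent to the lowest-numbered state that keeps every Accept/Reject pair distinguishable — a pair clashes when both reach the same state with identical unread suffix — and to a fresh state only if none does.
a: 0a undefined. 0a->0: no, aab/b meet in 0 with "b" left. Open state 1: 0a->1.
b: 0b undefined. 0b->0: no, bbab/bab meet in 1 with "b" left. 0b->1: no, a/b meet in 1. Open state 2: 0b->2.
aa: 1a undefined. 1a->0: no, aab/b meet in 2. 1a->1: ok.
ab: 1b undefined. 1b->0: no, abb/b meet in 2. 1b->1: ok.
ba: 2a undefined. 2a->0: no, a/baabbb meet in 1. 2a->1: no, a/baabbb meet in 1. 2a->2: ok.
bb: 2b undefined. 2b->0: ok.
All examples now run through 3 states with every (state, symbol) defined. Accept strings end in {1}, Reject strings end in {0,2}; accept={1}.

states=3 start=0 accept={1} delta: 0a->1 0b->2 1a->1 1b->1 2a->2 2b->0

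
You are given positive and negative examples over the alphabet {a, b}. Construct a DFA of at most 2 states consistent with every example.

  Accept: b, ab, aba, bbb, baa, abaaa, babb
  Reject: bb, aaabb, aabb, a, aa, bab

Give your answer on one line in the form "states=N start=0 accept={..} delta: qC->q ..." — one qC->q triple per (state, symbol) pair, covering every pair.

Fold the examples into a partial DFA from state 0: repeatedly fix the first undefined (state, symbol) met by the shortest-then-alphabetical prefix, trying targets in increasing order and rejecting any under which an Accept and a Reject string meet in one state with the same remainder; add a state when all current targets are rejected. Accepting states are where Accept strings end.
a: 0a undefined. 0a->0: ok.
b: 0b undefined. 0b->0: no, b/bb meet in 0. Open state 1: 0b->1.
ba: 1a undefined. 1a->0: no, b/bab meet in 1. 1a->1: ok.
bb: 1b undefined. 1b->0: ok.
All examples now run through 2 states with every (state, symbol) defined. Accept strings end in {1}, Reject strings end in {0}; accept={1}.

states=2 start=0 accept={1} delta: 0a->0 0b->1 1a->1 1b->0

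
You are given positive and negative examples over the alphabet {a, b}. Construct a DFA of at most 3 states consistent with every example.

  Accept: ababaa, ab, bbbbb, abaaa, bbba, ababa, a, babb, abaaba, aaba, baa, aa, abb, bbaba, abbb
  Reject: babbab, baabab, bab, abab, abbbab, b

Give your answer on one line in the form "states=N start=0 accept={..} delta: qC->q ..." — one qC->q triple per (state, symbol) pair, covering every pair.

states=3 start=0 accept={0,1} delta: 0a->1 0b->2 1a->0 1b->1 2a->0 2b->1

Grow the machine one transition at a time. Run the examples from 0; the earliest place one falls off (shortest prefix, ties alphabetical) gets sent to the lowest-numbered state that keeps every Accept/Reject pair distinguishable — a pair clashes when both reach the same state with identical unread suffix — and to a fresh state only if none does.
a: 0a undefined. 0a->0: no, ab/b meet in 0 with "b" left. Open state 1: 0a->1.
b: 0b undefined. 0b->0: no, ab/bab meet in 1 with "b" left. 0b->1: no, a/b meet in 1. Open state 2: 0b->2.
aa: 1a undefined. 1a->0: ok.
ab: 1b undefined. 1b->0: no, ababaa/abab meet in 0. 1b->1: ok.
ba: 2a undefined. 2a->0: ok.
bb: 2b undefined. 2b->0: no, ababaa/babbab meet in 1. 2b->1: ok.
All examples now run through 3 states with every (state, symbol) defined. Accept strings end in {0,1}, Reject strings end in {2}; accept={0,1}.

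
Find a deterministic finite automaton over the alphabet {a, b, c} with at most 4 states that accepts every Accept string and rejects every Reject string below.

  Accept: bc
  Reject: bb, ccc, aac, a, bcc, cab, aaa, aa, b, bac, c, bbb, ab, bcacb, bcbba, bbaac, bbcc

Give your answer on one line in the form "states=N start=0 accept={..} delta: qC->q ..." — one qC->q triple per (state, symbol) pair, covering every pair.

states=3 start=0 accept={2} delta: 0a->0 0b->1 0c->0 1a->0 1b->0 1c->2 2a->0 2b->0 2c->0

Fold the examples into a partial DFA from state 0: repeatedly fix the first undefined (state, symbol) met by the shortest-then-alphabetical prefix, trying targets in increasing order and rejecting any under which an Accept and a Reject string meet in one state with the same remainder; add a state when all current targets are rejected. Accepting states are where Accept strings end.
a: 0a undefined. 0a->0: ok.
b: 0b undefined. 0b->0: no, bc/aac meet in 0 with "c" left. Open state 1: 0b->1.
c: 0c undefined. 0c->0: ok.
ba: 1a undefined. 1a->0: ok.
bb: 1b undefined. 1b->0: ok.
bc: 1c undefined. 1c->0: no, bc/bb meet in 0. 1c->1: no, bc/bcc meet in 1. Open state 2: 1c->2.
bca: 2a undefined. 2a->0: ok.
bcb: 2b undefined. 2b->0: ok.
bcc: 2c undefined. 2c->0: ok.
All examples now run through 3 states with every (state, symbol) defined. Accept strings end in {2}, Reject strings end in {0,1}; accept={2}.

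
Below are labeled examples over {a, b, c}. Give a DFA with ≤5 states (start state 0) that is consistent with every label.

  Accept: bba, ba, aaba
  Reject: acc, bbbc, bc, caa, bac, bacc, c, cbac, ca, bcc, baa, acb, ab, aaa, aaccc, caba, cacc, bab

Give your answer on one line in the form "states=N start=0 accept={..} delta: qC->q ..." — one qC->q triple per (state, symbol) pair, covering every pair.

states=4 start=0 accept={3} delta: 0a->0 0b->1 0c->2 1a->3 1b->1 1c->0 2a->2 2b->0 2c->0 3a->0 3b->0 3c->0

State merging on the prefix tree: take the shortest (then alphabetical) example prefix whose next move is undefined and point that move at state 0, else 1, else 2, ...; a target is out if some Accept/Reject pair would then sit in one state with the same input left (inseparable). If every existing state is out, open a new one.
a: 0a undefined. 0a->0: ok.
b: 0b undefined. 0b->0: no, bba/baa meet in 0. Open state 1: 0b->1.
c: 0c undefined. 0c->0: no, ba/caba meet in 1 with "a" left. 0c->1: no, ba/ca meet in 1 with "a" left. Open state 2: 0c->2.
ba: 1a undefined. 1a->0: no, ba/baa meet in 0. 1a->1: no, ba/baa meet in 1. 1a->2: no, ba/c meet in 2. Open state 3: 1a->3.
bb: 1b undefined. 1b->0: no, bba/aaa meet in 0. 1b->1: ok.
bc: 1c undefined. 1c->0: ok.
ca: 2a undefined. 2a->0: no, bba/caba meet in 3. 2a->1: no, bba/caa meet in 3. 2a->2: ok.
cb: 2b undefined. 2b->0: ok.
acc: 2c undefined. 2c->0: ok.
baa: 3a undefined. 3a->0: ok.
bab: 3b undefined. 3b->0: ok.
bac: 3c undefined. 3c->0: ok.
All examples now run through 4 states with every (state, symbol) defined. Accept strings end in {3}, Reject strings end in {0,1,2}; accept={3}.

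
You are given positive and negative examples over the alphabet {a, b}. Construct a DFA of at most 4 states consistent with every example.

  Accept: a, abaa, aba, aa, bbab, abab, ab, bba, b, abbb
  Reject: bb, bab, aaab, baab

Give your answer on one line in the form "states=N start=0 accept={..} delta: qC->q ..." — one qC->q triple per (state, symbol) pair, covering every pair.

states=4 start=0 accept={1,2,3} delta: 0a->1 0b->2 1a->2 1b->3 2a->2 2b->0 3a->1 3b->0

Grow the machine one transition at a time. Run the examples from 0; the earliest place one falls off (shortest prefix, ties alphabetical) gets sent to the lowest-numbered state that keeps every Accept/Reject pair distinguishable — a pair clashes when both reach the same state with identical unread suffix — and to a fresh state only if none does.
a: 0a undefined. 0a->0: no, abab/bab meet in 0 with "bab" left. Open state 1: 0a->1.
b: 0b undefined. 0b->0: no, bbab/bab meet in 1 with "b" left. 0b->1: no, ab/bb meet in 1 with "b" left. Open state 2: 0b->2.
aa: 1a undefined. 1a->0: no, ab/aaab meet in 1 with "b" left. 1a->1: no, ab/aaab meet in 1 with "b" left. 1a->2: ok.
ab: 1b undefined. 1b->0: no, abbb/bb meet in 2 with "b" left. 1b->1: no, abab/bb meet in 2 with "b" left. 1b->2: no, abab/bab meet in 2 with "ab" left. Open state 3: 1b->3.
ba: 2a undefined. 2a->0: no, aa/bab meet in 2. 2a->1: no, ab/bab meet in 3. 2a->2: ok.
bb: 2b undefined. 2b->0: ok.
aba: 3a undefined. 3a->0: no, aba/bb meet in 0. 3a->1: ok.
abb: 3b undefined. 3b->0: ok.
All examples now run through 4 states with every (state, symbol) defined. Accept strings end in {1,2,3}, Reject strings end in {0}; accept={1,2,3}.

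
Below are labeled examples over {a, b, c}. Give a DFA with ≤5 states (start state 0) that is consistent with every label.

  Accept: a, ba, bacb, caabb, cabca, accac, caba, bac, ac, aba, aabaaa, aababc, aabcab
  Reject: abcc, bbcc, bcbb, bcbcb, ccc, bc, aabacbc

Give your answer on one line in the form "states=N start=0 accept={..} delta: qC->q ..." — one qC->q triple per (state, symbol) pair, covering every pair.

states=4 start=0 accept={0,1,2} delta: 0a->0 0b->1 0c->1 1a->2 1b->0 1c->3 2a->0 2b->0 2c->0 3a->0 3b->3 3c->3

Grow the machine one transition at a time. Run the examples from 0; the earliest place one falls off (shortest prefix, ties alphabetical) gets sent to the lowest-numbered state that keeps every Accept/Reject pair distinguishable — a pair clashes when both reach the same state with identical unread suffix — and to a fresh state only if none does.
a: 0a undefined. 0a->0: ok.
b: 0b undefined. 0b->0: no, bac/bc meet in 0 with "c" left. Open state 1: 0b->1.
c: 0c undefined. 0c->0: no, a/ccc meet in 0. 0c->1: ok.
ba: 1a undefined. 1a->0: no, aababc/bc meet in 1 with "c" left. 1a->1: no, bac/bc meet in 1 with "c" left. Open state 2: 1a->2.
bb: 1b undefined. 1b->0: ok.
bc: 1c undefined. 1c->0: no, a/bbcc meet in 0. 1c->1: no, a/bcbcb meet in 0. 1c->2: no, ba/bbcc meet in 2. Open state 3: 1c->3.
bac: 2c undefined. 2c->0: ok.
bcb: 3b undefined. 3b->0: no, a/bcbcb meet in 0. 3b->1: no, a/bcbb meet in 0. 3b->2: no, bacb/bcbcb meet in 1. 3b->3: ok.
caa: 2a undefined. 2a->0: ok.
cab: 2b undefined. 2b->0: ok.
ccc: 3c undefined. 3c->0: no, a/abcc meet in 0. 3c->1: no, a/bcbcb meet in 0. 3c->2: no, a/bcbcb meet in 0. 3c->3: ok.
acca: 3a undefined. 3a->0: ok.
All examples now run through 4 states with every (state, symbol) defined. Accept strings end in {0,1,2}, Reject strings end in {3}; accept={0,1,2}.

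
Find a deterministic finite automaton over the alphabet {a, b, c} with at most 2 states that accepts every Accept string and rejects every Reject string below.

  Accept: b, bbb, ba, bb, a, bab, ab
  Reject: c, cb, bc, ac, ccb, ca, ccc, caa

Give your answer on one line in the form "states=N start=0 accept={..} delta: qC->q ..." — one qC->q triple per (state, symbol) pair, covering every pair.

Grow the machine one transition at a time. Run the examples from 0; the earliest place one falls off (shortest prefix, ties alphabetical) gets sent to the lowest-numbered state that keeps every Accept/Reject pair distinguishable — a pair clashes when both reach the same state with identical unread suffix — and to a fresh state only if none does.
a: 0a undefined. 0a->0: ok.
b: 0b undefined. 0b->0: ok.
c: 0c undefined. 0c->0: no, b/c meet in 0. Open state 1: 0c->1.
ca: 1a undefined. 1a->0: no, b/ca meet in 0. 1a->1: ok.
cb: 1b undefined. 1b->0: no, b/cb meet in 0. 1b->1: ok.
cc: 1c undefined. 1c->0: no, b/ccb meet in 0. 1c->1: ok.
All examples now run through 2 states with every (state, symbol) defined. Accept strings end in {0}, Reject strings end in {1}; accept={0}.

states=2 start=0 accept={0} delta: 0a->0 0b->0 0c->1 1a->1 1b->1 1c->1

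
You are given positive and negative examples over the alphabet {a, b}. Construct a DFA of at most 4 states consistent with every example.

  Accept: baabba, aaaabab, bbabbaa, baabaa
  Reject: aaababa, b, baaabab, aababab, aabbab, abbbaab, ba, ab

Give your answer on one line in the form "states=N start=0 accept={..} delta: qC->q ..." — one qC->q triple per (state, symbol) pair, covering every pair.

states=4 start=0 accept={0,2} delta: 0a->0 0b->1 1a->1 1b->2 2a->3 2b->0 3a->0 3b->1

Grow the machine one transition at a time. Run the examples from 0; the earliest place one falls off (shortest prefix, ties alphabetical) gets sent to the lowest-numbered state that keeps every Accept/Reject pair distinguishable — a pair clashes when both reach the same state with identical unread suffix — and to a fresh state only if none does.
a: 0a undefined. 0a->0: ok.
b: 0b undefined. 0b->0: no, baabba/aaababa meet in 0. Open state 1: 0b->1.
ba: 1a undefined. 1a->0: no, aaaabab/b meet in 1. 1a->1: ok.
bb: 1b undefined. 1b->0: no, baabba/b meet in 1. 1b->1: no, baabba/aaababa meet in 1. Open state 2: 1b->2.
bba: 2a undefined. 2a->0: no, bbabbaa/aaababa meet in 0. 2a->1: no, aaaabab/baaabab meet in 2. 2a->2: no, aaaabab/aaababa meet in 2. Open state 3: 2a->3.
abbb: 2b undefined. 2b->0: ok.
bbab: 3b undefined. 3b->0: no, baabba/baaabab meet in 0. 3b->1: ok.
baabaa: 3a undefined. 3a->0: ok.
All examples now run through 4 states with every (state, symbol) defined. Accept strings end in {0,2}, Reject strings end in {1,3}; accept={0,2}.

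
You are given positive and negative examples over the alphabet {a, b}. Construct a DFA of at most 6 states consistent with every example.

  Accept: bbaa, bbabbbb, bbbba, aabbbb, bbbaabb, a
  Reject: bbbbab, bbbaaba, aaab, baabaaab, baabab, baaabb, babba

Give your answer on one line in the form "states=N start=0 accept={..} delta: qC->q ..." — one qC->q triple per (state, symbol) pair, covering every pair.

states=5 start=0 accept={0,3,4} delta: 0a->0 0b->1 1a->0 1b->2 2a->1 2b->3 3a->2 3b->4 4a->0 4b->0

Grow the machine one transition at a time. Run the examples from 0; the earliest place one falls off (shortest prefix, ties alphabetical) gets sent to the lowest-numbered state that keeps every Accept/Reject pair distinguishable — a pair clashes when both reach the same state with identical unread suffix — and to a fresh state only if none does.
a: 0a undefined. 0a->0: ok.
b: 0b undefined. 0b->0: no, bbaa/bbbbab meet in 0. Open state 1: 0b->1.
ba: 1a undefined. 1a->0: ok.
bb: 1b undefined. 1b->0: no, bbaa/bbbaaba meet in 0. 1b->1: no, bbaa/bbbaaba meet in 0. Open state 2: 1b->2.
bba: 2a undefined. 2a->0: no, bbaa/babba meet in 0. 2a->1: ok.
bbb: 2b undefined. 2b->0: no, bbaa/bbbaaba meet in 0. 2b->1: no, bbaa/bbbaaba meet in 0. 2b->2: no, bbaa/bbbaaba meet in 0. Open state 3: 2b->3.
bbba: 3a undefined. 3a->0: no, bbaa/bbbaaba meet in 0. 3a->1: no, bbaa/bbbaaba meet in 0. 3a->2: ok.
bbbb: 3b undefined. 3b->0: no, bbabbbb/bbbbab meet in 1. 3b->1: no, bbabbbb/baaabb meet in 2. 3b->2: no, bbbba/bbbaaba meet in 1. 3b->3: no, bbabbbb/bbbbab meet in 3. Open state 4: 3b->4.
bbbba: 4a undefined. 4a->0: ok.
bbabbbb: 4b undefined. 4b->0: ok.
All examples now run through 5 states with every (state, symbol) defined. Accept strings end in {0,3,4}, Reject strings end in {1,2}; accept={0,3,4}.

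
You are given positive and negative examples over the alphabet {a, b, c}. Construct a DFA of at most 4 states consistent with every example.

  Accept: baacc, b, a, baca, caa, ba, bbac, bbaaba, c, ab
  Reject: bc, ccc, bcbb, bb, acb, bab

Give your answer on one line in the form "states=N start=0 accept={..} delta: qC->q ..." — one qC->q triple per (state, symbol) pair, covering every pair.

states=4 start=0 accept={0,1,2} delta: 0a->0 0b->1 0c->1 1a->2 1b->3 1c->3 2a->2 2b->3 2c->0 3a->0 3b->1 3c->3

State merging on the prefix tree: take the shortest (then alphabetical) example prefix whose next move is undefined and point that move at state 0, else 1, else 2, ...; a target is out if some Accept/Reject pair would then sit in one state with the same input left (inseparable). If every existing state is out, open a new one.
a: 0a undefined. 0a->0: ok.
b: 0b undefined. 0b->0: no, b/bb meet in 0. Open state 1: 0b->1.
c: 0c undefined. 0c->0: no, b/acb meet in 1. 0c->1: ok.
ba: 1a undefined. 1a->0: no, baacc/bc meet in 1 with "c" left. 1a->1: no, baacc/ccc meet in 1 with "cc" left. Open state 2: 1a->2.
bb: 1b undefined. 1b->0: no, a/bb meet in 0. 1b->1: no, b/bb meet in 1. 1b->2: no, ba/bb meet in 2. Open state 3: 1b->3.
bc: 1c undefined. 1c->0: no, b/ccc meet in 1. 1c->1: no, b/bc meet in 1. 1c->2: no, ba/bc meet in 2. 1c->3: ok.
baa: 2a undefined. 2a->0: no, baacc/bc meet in 3. 2a->1: no, baacc/ccc meet in 3 with "c" left. 2a->2: ok.
bab: 2b undefined. 2b->0: no, a/bab meet in 0. 2b->1: no, b/bab meet in 1. 2b->2: no, caa/bab meet in 2. 2b->3: ok.
bac: 2c undefined. 2c->0: ok.
bba: 3a undefined. 3a->0: ok.
bcb: 3b undefined. 3b->0: no, baacc/bcbb meet in 1. 3b->1: ok.
ccc: 3c undefined. 3c->0: no, a/ccc meet in 0. 3c->1: no, baacc/ccc meet in 1. 3c->2: no, caa/ccc meet in 2. 3c->3: ok.
All examples now run through 4 states with every (state, symbol) defined. Accept strings end in {0,1,2}, Reject strings end in {3}; accept={0,1,2}.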